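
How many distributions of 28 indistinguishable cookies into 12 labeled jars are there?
C(28+12-1, 12-1) = C(39, 11) = 1676056044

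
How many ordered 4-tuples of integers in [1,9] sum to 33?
Coefficient of x^33 in (x + x² + ... + x^9)^4. By inclusion-exclusion on dice exceeding 9: Σ_j (-1)^j C(4,j)·C(33-1-9j, 3) = C(4,0)·C(32,3) - C(4,1)·C(23,3) + C(4,2)·C(14,3) - C(4,3)·C(5,3) = 1·4960 - 4·1771 + 6·364 - 4·10 = 20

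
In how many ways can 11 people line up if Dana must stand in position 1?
Fix one position: (11-1)! = 3628800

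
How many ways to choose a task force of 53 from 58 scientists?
C(58,53) = 58!/(53!×5!) = 4582116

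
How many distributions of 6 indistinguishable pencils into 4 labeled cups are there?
C(6+4-1, 4-1) = C(9, 3) = 84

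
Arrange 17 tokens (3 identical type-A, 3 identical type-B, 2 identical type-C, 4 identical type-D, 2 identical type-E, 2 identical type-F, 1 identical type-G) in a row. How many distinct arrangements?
17! / (3! × 3! × 2! × 4! × 2! × 2! × 1!) = 51459408000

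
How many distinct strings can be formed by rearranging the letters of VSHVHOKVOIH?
11! / (1! × 3! × 1! × 3! × 1! × 2!) = 554400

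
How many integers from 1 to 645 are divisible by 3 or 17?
⌊645/3⌋ + ⌊645/17⌋ - ⌊645/51⌋ = 215 + 37 - 12 = 240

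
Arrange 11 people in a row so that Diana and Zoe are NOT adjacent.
Total - adjacent = 11! - (11-1)!×2 = 39916800 - 7257600 = 32659200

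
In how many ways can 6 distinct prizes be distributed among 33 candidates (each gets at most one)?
P(33,6) = 33!/(33-6)! = 797448960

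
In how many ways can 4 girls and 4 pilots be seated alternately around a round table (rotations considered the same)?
Fix one of the girls: (4-1)! ways for the remaining girls, × 4! ways for the pilots = 6 × 24 = 144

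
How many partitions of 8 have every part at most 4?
Let r_j(i) = number of partitions of i into parts ≤ j, for i = 0..8. r_1(i) = 1 for all i; r_j(i) = r_{j-1}(i) + r_j(i-j). Rows j = 2..4: ≤2: 1 1 2 2 3 3 4 4 5; ≤3: 1 1 2 3 4 5 7 8 10; ≤4: 1 1 2 3 5 6 9 11 15. r_4(8) = 15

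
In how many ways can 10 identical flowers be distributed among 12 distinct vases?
C(10+12-1, 12-1) = C(21, 11) = 352716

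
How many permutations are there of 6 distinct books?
6! = 720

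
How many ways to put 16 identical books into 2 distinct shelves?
C(16+2-1, 2-1) = C(17, 1) = 17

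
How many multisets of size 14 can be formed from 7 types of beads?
C(14+7-1, 7-1) = C(20, 6) = 38760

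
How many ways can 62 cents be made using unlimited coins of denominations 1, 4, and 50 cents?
Coefficient of x^62 in 1/(1-x^1) · 1/(1-x^4) · 1/(1-x^50). Case on j = number of 50-cent coins (j = 0..1); remainder r = 62 - 50j is made from {1,4} in ⌊r/4⌋+1 ways. r = 62, 12 → 16 + 4 = 20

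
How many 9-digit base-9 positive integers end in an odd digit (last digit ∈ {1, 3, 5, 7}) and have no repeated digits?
Last∈{1,3,5,7}. Last=0: 0. Last nonzero: 4×7×P(7,7) = 141120. Total = 141120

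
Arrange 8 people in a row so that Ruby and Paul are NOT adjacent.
Total - adjacent = 8! - (8-1)!×2 = 40320 - 10080 = 30240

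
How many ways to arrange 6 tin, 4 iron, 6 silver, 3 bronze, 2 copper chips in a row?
21! / (6! × 4! × 6! × 3! × 2!) = 342205063200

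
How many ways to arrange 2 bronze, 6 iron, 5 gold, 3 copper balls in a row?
16! / (2! × 6! × 5! × 3!) = 20180160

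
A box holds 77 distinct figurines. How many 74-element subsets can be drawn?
C(77,74) = 77!/(74!×3!) = 73150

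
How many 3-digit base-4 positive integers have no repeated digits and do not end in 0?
Last digit: 3 nonzero choices. First digit: 2 (nonzero, ≠last). Middle 1: P(2,1) = 2. Total = 12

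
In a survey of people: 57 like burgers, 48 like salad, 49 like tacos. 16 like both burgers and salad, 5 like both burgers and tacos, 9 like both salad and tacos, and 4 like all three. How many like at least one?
|A∪B∪C| = 57+48+49-16-5-9+4 = 128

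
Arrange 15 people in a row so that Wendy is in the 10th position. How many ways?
Fix one position: (15-1)! = 87178291200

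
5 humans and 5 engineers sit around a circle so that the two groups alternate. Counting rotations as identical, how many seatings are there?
Fix one of the humans: (5-1)! ways for the remaining humans, × 5! ways for the engineers = 24 × 120 = 2880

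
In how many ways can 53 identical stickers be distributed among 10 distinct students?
C(53+10-1, 10-1) = C(62, 9) = 20286591270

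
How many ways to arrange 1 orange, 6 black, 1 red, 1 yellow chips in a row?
9! / (1! × 6! × 1! × 1!) = 504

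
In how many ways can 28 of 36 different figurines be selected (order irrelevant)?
C(36,28) = 36!/(28!×8!) = 30260340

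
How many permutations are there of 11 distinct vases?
11! = 39916800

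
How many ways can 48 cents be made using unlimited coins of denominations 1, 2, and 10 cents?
Coefficient of x^48 in 1/(1-x^1) · 1/(1-x^2) · 1/(1-x^10). Case on j = number of 10-cent coins (j = 0..4); remainder r = 48 - 10j is made from {1,2} in ⌊r/2⌋+1 ways. r = 48, 38, 28, 18, 8 → 25 + 20 + 15 + 10 + 5 = 75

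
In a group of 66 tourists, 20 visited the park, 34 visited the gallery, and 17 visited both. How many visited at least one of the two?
|A∪B| = |A| + |B| - |A∩B| = 20 + 34 - 17 = 37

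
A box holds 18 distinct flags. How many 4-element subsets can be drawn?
C(18,4) = 18!/(4!×14!) = 3060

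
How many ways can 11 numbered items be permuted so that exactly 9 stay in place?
Choose the 9 fixed points C(11,9) = 55, derange the rest: !2 = Σ_{j=0}^{2} (-1)^j·2!/j! = 2 - 2 + 1 = 1. Product = 55 × 1 = 55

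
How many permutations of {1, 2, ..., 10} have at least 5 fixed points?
Exactly j fixed points: C(10,j)·!(10-j); sum over j ≥ 5 (derangement numbers via !m = (m-1)·(!(m-1) + !(m-2)): !0..!5 = 1, 0, 1, 2, 9, 44). Σ_{j=5}^{10} C(10,j)·!(10-j) = C(10,5)·!5 + C(10,6)·!4 + C(10,7)·!3 + C(10,8)·!2 + C(10,9)·!1 + C(10,10)·!0 = 252·44 + 210·9 + 120·2 + 45·1 + 10·0 + 1·1 = 13264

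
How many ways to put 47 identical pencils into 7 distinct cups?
C(47+7-1, 7-1) = C(53, 6) = 22957480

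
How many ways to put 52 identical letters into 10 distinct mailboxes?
C(52+10-1, 10-1) = C(61, 9) = 17341763505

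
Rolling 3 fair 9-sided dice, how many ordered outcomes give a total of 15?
Coefficient of x^15 in (x + x² + ... + x^9)^3. By inclusion-exclusion on dice exceeding 9: Σ_j (-1)^j C(3,j)·C(15-1-9j, 2) = C(3,0)·C(14,2) - C(3,1)·C(5,2) = 1·91 - 3·10 = 61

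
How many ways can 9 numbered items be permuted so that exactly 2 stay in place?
Choose the 2 fixed points C(9,2) = 36, derange the rest: !7 = Σ_{j=0}^{7} (-1)^j·7!/j! = 5040 - 5040 + 2520 - 840 + 210 - 42 + 7 - 1 = 1854. Product = 36 × 1854 = 66744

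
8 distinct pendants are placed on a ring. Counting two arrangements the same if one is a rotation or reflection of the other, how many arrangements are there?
(8-1)!/2 = 5040/2 = 2520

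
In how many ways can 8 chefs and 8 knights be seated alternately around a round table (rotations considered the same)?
Fix one of the chefs: (8-1)! ways for the remaining chefs, × 8! ways for the knights = 5040 × 40320 = 203212800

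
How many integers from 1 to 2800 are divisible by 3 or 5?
⌊2800/3⌋ + ⌊2800/5⌋ - ⌊2800/15⌋ = 933 + 560 - 186 = 1307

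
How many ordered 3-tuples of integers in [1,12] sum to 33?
Coefficient of x^33 in (x + x² + ... + x^12)^3. By inclusion-exclusion on dice exceeding 12: Σ_j (-1)^j C(3,j)·C(33-1-12j, 2) = C(3,0)·C(32,2) - C(3,1)·C(20,2) + C(3,2)·C(8,2) = 1·496 - 3·190 + 3·28 = 10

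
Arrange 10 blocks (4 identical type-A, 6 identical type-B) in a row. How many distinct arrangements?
10! / (4! × 6!) = 210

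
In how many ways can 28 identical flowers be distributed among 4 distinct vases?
C(28+4-1, 4-1) = C(31, 3) = 4495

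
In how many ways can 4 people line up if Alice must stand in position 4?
Fix one position: (4-1)! = 6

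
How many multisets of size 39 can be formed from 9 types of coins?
C(39+9-1, 9-1) = C(47, 8) = 314457495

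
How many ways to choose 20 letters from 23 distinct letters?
C(23,20) = 23!/(20!×3!) = 1771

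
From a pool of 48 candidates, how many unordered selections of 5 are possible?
C(48,5) = 48!/(5!×43!) = 1712304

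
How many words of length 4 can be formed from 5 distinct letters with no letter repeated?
P(5,4) = 5!/(5-4)! = 120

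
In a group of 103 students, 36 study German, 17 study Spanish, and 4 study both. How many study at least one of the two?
|A∪B| = |A| + |B| - |A∩B| = 36 + 17 - 4 = 49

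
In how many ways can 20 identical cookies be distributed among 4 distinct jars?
C(20+4-1, 4-1) = C(23, 3) = 1771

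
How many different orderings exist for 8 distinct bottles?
8! = 40320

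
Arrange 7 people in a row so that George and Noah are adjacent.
Treat as block: (7-1)! × 2! = 720 × 2 = 1440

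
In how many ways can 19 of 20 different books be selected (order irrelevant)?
C(20,19) = 20!/(19!×1!) = 20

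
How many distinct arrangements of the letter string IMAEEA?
6! / (1! × 1! × 2! × 2!) = 180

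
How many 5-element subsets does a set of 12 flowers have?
C(12,5) = 12!/(5!×7!) = 792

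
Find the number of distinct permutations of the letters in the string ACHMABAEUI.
10! / (1! × 1! × 1! × 1! × 1! × 1! × 3! × 1!) = 604800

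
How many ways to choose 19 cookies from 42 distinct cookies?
C(42,19) = 42!/(19!×23!) = 446775310800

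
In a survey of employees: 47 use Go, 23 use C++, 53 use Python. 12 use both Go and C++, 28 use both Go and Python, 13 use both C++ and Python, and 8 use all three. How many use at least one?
|A∪B∪C| = 47+23+53-12-28-13+8 = 78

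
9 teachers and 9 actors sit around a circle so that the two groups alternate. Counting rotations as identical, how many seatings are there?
Fix one of the teachers: (9-1)! ways for the remaining teachers, × 9! ways for the actors = 40320 × 362880 = 14631321600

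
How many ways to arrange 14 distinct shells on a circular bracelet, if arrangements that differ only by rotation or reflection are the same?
(14-1)!/2 = 6227020800/2 = 3113510400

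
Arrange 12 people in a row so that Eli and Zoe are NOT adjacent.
Total - adjacent = 12! - (12-1)!×2 = 479001600 - 79833600 = 399168000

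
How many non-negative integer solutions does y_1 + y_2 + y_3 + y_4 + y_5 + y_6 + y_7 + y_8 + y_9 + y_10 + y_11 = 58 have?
C(58+11-1, 11-1) = C(68, 10) = 290752384208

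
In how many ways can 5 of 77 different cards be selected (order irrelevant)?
C(77,5) = 77!/(5!×72!) = 19757815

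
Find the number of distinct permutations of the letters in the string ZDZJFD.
6! / (2! × 1! × 2! × 1!) = 180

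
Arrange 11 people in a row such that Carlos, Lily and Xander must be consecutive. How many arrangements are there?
Treat the 3 as one block: (11-3+1)! × 3! = 362880 × 6 = 2177280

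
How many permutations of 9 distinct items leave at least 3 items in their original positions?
Exactly j fixed points: C(9,j)·!(9-j); sum over j ≥ 3 (derangement numbers via !m = (m-1)·(!(m-1) + !(m-2)): !0..!6 = 1, 0, 1, 2, 9, 44, 265). Σ_{j=3}^{9} C(9,j)·!(9-j) = C(9,3)·!6 + C(9,4)·!5 + C(9,5)·!4 + C(9,6)·!3 + C(9,7)·!2 + C(9,8)·!1 + C(9,9)·!0 = 84·265 + 126·44 + 126·9 + 84·2 + 36·1 + 9·0 + 1·1 = 29143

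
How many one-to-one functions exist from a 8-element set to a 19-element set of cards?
P(19,8) = 19!/(19-8)! = 3047466240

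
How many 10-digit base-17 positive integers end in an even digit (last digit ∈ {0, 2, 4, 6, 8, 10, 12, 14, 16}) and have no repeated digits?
Last∈{0,2,4,6,8,10,12,14,16}. Last=0: 4151347200. Last nonzero: 8×15×P(15,8) = 31135104000. Total = 35286451200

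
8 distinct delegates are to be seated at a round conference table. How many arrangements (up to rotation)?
Circular: fix one position, arrange the rest. (8-1)! = 5040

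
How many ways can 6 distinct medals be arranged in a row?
6! = 720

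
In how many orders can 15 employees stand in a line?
15! = 1307674368000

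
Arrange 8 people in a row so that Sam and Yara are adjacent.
Treat as block: (8-1)! × 2! = 5040 × 2 = 10080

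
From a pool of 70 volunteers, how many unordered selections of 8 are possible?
C(70,8) = 70!/(8!×62!) = 9440350920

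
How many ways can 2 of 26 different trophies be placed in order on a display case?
P(26,2) = 26!/(26-2)! = 650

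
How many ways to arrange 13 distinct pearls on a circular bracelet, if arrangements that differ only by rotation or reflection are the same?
(13-1)!/2 = 479001600/2 = 239500800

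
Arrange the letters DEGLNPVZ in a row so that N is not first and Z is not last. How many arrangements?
By inclusion-exclusion: 8! - 2×(8-1)! + (8-2)! = 40320 - 10080 + 720 = 30960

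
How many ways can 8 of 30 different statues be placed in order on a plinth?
P(30,8) = 30!/(30-8)! = 235989936000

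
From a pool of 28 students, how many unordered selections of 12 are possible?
C(28,12) = 28!/(12!×16!) = 30421755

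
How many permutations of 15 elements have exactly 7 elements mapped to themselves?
Choose the 7 fixed points C(15,7) = 6435, derange the rest: !8 = Σ_{j=0}^{8} (-1)^j·8!/j! = 40320 - 40320 + 20160 - 6720 + 1680 - 336 + 56 - 8 + 1 = 14833. Product = 6435 × 14833 = 95450355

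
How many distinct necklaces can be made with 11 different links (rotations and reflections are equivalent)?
(11-1)!/2 = 3628800/2 = 1814400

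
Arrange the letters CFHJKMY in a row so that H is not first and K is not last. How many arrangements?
By inclusion-exclusion: 7! - 2×(7-1)! + (7-2)! = 5040 - 1440 + 120 = 3720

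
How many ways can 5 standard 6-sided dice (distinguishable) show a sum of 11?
Coefficient of x^11 in (x + x² + ... + x^6)^5. By inclusion-exclusion on dice exceeding 6: Σ_j (-1)^j C(5,j)·C(11-1-6j, 4) = C(5,0)·C(10,4) - C(5,1)·C(4,4) = 1·210 - 5·1 = 205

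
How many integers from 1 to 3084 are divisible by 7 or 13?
⌊3084/7⌋ + ⌊3084/13⌋ - ⌊3084/91⌋ = 440 + 237 - 33 = 644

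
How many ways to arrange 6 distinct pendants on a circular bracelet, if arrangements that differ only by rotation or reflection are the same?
(6-1)!/2 = 120/2 = 60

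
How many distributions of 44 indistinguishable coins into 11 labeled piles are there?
C(44+11-1, 11-1) = C(54, 10) = 23930713170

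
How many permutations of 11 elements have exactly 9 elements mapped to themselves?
Choose the 9 fixed points C(11,9) = 55, derange the rest: !2 = Σ_{j=0}^{2} (-1)^j·2!/j! = 2 - 2 + 1 = 1. Product = 55 × 1 = 55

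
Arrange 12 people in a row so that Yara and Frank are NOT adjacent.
Total - adjacent = 12! - (12-1)!×2 = 479001600 - 79833600 = 399168000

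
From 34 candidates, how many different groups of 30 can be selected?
C(34,30) = 34!/(30!×4!) = 46376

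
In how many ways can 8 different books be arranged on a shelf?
8! = 40320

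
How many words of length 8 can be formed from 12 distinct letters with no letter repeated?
P(12,8) = 12!/(12-8)! = 19958400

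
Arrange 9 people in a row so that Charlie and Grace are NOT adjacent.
Total - adjacent = 9! - (9-1)!×2 = 362880 - 80640 = 282240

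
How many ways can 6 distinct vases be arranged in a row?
6! = 720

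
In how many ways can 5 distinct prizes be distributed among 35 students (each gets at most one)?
P(35,5) = 35!/(35-5)! = 38955840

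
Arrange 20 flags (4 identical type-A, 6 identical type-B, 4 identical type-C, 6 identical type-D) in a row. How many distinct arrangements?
20! / (4! × 6! × 4! × 6!) = 8147739600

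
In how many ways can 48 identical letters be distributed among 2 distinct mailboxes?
C(48+2-1, 2-1) = C(49, 1) = 49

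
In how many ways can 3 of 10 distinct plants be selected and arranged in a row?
P(10,3) = 10!/(10-3)! = 720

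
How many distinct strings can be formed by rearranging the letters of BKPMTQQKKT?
10! / (2! × 3! × 1! × 1! × 1! × 2!) = 151200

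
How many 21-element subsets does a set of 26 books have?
C(26,21) = 26!/(21!×5!) = 65780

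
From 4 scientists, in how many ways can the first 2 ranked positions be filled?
P(4,2) = 4!/(4-2)! = 12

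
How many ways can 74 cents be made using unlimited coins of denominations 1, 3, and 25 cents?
Coefficient of x^74 in 1/(1-x^1) · 1/(1-x^3) · 1/(1-x^25). Case on j = number of 25-cent coins (j = 0..2); remainder r = 74 - 25j is made from {1,3} in ⌊r/3⌋+1 ways. r = 74, 49, 24 → 25 + 17 + 9 = 51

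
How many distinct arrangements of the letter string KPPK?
4! / (2! × 2!) = 6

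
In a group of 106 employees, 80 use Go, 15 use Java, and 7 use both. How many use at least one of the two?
|A∪B| = |A| + |B| - |A∩B| = 80 + 15 - 7 = 88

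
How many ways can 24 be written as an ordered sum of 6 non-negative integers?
C(24+6-1, 6-1) = C(29, 5) = 118755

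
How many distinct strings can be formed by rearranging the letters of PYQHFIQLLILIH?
13! / (2! × 1! × 1! × 3! × 2! × 3! × 1!) = 43243200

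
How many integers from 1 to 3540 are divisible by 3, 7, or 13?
⌊3540/3⌋+⌊3540/7⌋+⌊3540/13⌋ - ⌊3540/21⌋-⌊3540/39⌋-⌊3540/91⌋ + ⌊3540/273⌋ = 1180+505+272 - 168-90-38 + 12 = 1673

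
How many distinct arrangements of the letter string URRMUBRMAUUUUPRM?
16! / (6! × 1! × 4! × 1! × 3! × 1!) = 201801600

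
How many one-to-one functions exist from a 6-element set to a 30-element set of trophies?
P(30,6) = 30!/(30-6)! = 427518000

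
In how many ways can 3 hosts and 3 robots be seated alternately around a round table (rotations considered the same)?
Fix one of the hosts: (3-1)! ways for the remaining hosts, × 3! ways for the robots = 2 × 6 = 12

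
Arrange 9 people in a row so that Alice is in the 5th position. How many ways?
Fix one position: (9-1)! = 40320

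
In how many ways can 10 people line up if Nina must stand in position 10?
Fix one position: (10-1)! = 362880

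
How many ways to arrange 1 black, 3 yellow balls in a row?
4! / (1! × 3!) = 4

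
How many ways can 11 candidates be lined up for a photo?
11! = 39916800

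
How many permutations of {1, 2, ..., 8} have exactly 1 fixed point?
Choose the 1 fixed point C(8,1) = 8, derange the rest: !7 = Σ_{j=0}^{7} (-1)^j·7!/j! = 5040 - 5040 + 2520 - 840 + 210 - 42 + 7 - 1 = 1854. Product = 8 × 1854 = 14832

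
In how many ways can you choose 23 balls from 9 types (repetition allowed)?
C(23+9-1, 9-1) = C(31, 8) = 7888725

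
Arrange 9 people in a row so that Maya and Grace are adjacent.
Treat as block: (9-1)! × 2! = 40320 × 2 = 80640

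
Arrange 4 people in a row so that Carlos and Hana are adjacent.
Treat as block: (4-1)! × 2! = 6 × 2 = 12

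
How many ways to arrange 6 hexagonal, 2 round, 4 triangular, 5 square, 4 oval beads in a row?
21! / (6! × 2! × 4! × 5! × 4!) = 513307594800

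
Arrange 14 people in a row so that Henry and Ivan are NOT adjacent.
Total - adjacent = 14! - (14-1)!×2 = 87178291200 - 12454041600 = 74724249600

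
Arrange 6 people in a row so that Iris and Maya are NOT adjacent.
Total - adjacent = 6! - (6-1)!×2 = 720 - 240 = 480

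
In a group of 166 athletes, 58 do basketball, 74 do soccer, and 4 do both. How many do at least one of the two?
|A∪B| = |A| + |B| - |A∩B| = 58 + 74 - 4 = 128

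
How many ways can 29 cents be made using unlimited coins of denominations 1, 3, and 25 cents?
Coefficient of x^29 in 1/(1-x^1) · 1/(1-x^3) · 1/(1-x^25). Case on j = number of 25-cent coins (j = 0..1); remainder r = 29 - 25j is made from {1,3} in ⌊r/3⌋+1 ways. r = 29, 4 → 10 + 2 = 12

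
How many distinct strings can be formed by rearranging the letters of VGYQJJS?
7! / (1! × 2! × 1! × 1! × 1! × 1!) = 2520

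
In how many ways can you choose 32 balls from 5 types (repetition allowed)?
C(32+5-1, 5-1) = C(36, 4) = 58905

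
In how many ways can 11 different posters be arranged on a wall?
11! = 39916800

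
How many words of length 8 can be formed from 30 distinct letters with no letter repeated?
P(30,8) = 30!/(30-8)! = 235989936000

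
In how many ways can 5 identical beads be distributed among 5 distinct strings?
C(5+5-1, 5-1) = C(9, 4) = 126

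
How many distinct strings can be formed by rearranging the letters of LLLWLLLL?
8! / (7! × 1!) = 8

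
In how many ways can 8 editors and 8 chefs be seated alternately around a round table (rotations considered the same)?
Fix one of the editors: (8-1)! ways for the remaining editors, × 8! ways for the chefs = 5040 × 40320 = 203212800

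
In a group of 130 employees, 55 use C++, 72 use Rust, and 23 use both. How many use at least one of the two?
|A∪B| = |A| + |B| - |A∩B| = 55 + 72 - 23 = 104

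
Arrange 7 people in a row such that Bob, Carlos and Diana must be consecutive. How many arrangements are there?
Treat the 3 as one block: (7-3+1)! × 3! = 120 × 6 = 720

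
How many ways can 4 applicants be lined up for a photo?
4! = 24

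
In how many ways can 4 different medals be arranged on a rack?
4! = 24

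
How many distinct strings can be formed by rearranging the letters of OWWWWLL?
7! / (4! × 2! × 1!) = 105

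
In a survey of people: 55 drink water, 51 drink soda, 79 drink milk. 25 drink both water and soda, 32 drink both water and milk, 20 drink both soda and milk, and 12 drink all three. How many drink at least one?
|A∪B∪C| = 55+51+79-25-32-20+12 = 120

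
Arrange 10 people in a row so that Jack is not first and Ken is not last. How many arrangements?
By inclusion-exclusion: 10! - 2×(10-1)! + (10-2)! = 3628800 - 725760 + 40320 = 2943360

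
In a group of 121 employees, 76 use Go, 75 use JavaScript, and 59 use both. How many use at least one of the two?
|A∪B| = |A| + |B| - |A∩B| = 76 + 75 - 59 = 92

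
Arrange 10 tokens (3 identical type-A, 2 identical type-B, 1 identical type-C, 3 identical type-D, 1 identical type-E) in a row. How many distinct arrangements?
10! / (3! × 2! × 1! × 3! × 1!) = 50400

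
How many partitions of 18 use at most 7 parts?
By conjugation, equals partitions of 18 into parts ≤ 7. Let r_j(i) = number of partitions of i into parts ≤ j, for i = 0..18. r_1(i) = 1 for all i; r_j(i) = r_{j-1}(i) + r_j(i-j). Rows j = 2..7: ≤2: 1 1 2 2 3 3 4 4 5 5 6 6 7 7 8 8 9 9 10; ≤3: 1 1 2 3 4 5 7 8 10 12 14 16 19 21 24 27 30 33 37; ≤4: 1 1 2 3 5 6 9 11 15 18 23 27 34 39 47 54 64 72 84; ≤5: 1 1 2 3 5 7 10 13 18 23 30 37 47 57 70 84 101 119 141; ≤6: 1 1 2 3 5 7 11 14 20 26 35 44 58 71 90 110 136 163 199; ≤7: 1 1 2 3 5 7 11 15 21 28 38 49 65 82 105 131 164 201 248. r_7(18) = 248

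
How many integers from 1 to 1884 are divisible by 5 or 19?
⌊1884/5⌋ + ⌊1884/19⌋ - ⌊1884/95⌋ = 376 + 99 - 19 = 456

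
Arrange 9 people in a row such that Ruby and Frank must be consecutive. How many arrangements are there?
Treat the 2 as one block: (9-2+1)! × 2! = 40320 × 2 = 80640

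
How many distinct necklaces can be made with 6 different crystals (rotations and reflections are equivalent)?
(6-1)!/2 = 120/2 = 60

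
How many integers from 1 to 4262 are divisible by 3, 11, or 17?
⌊4262/3⌋+⌊4262/11⌋+⌊4262/17⌋ - ⌊4262/33⌋-⌊4262/51⌋-⌊4262/187⌋ + ⌊4262/561⌋ = 1420+387+250 - 129-83-22 + 7 = 1830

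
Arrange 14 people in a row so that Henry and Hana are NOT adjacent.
Total - adjacent = 14! - (14-1)!×2 = 87178291200 - 12454041600 = 74724249600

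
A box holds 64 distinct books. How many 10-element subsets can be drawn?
C(64,10) = 64!/(10!×54!) = 151473214816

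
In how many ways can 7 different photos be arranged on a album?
7! = 5040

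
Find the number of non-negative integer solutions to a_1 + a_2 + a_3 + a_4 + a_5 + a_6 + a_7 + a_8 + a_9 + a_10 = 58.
C(58+10-1, 10-1) = C(67, 9) = 42757703560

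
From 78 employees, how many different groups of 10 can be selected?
C(78,10) = 78!/(10!×68!) = 1258315963905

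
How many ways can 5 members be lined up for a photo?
5! = 120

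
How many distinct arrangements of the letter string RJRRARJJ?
8! / (1! × 3! × 4!) = 280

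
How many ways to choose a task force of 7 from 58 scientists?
C(58,7) = 58!/(7!×51!) = 300674088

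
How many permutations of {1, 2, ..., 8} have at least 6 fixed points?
Exactly j fixed points: C(8,j)·!(8-j); sum over j ≥ 6 (derangement numbers via !m = (m-1)·(!(m-1) + !(m-2)): !0..!2 = 1, 0, 1). Σ_{j=6}^{8} C(8,j)·!(8-j) = C(8,6)·!2 + C(8,7)·!1 + C(8,8)·!0 = 28·1 + 8·0 + 1·1 = 29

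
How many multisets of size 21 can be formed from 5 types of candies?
C(21+5-1, 5-1) = C(25, 4) = 12650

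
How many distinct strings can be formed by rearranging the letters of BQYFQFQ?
7! / (3! × 2! × 1! × 1!) = 420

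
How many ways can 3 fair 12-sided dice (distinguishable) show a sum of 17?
Coefficient of x^17 in (x + x² + ... + x^12)^3. By inclusion-exclusion on dice exceeding 12: Σ_j (-1)^j C(3,j)·C(17-1-12j, 2) = C(3,0)·C(16,2) - C(3,1)·C(4,2) = 1·120 - 3·6 = 102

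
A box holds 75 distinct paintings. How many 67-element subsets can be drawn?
C(75,67) = 75!/(67!×8!) = 16871053725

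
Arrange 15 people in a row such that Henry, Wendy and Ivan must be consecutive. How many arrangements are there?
Treat the 3 as one block: (15-3+1)! × 3! = 6227020800 × 6 = 37362124800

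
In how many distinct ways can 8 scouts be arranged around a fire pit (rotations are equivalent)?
Circular: fix one position, arrange the rest. (8-1)! = 5040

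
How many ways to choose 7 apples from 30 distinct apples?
C(30,7) = 30!/(7!×23!) = 2035800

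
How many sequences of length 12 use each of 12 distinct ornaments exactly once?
12! = 479001600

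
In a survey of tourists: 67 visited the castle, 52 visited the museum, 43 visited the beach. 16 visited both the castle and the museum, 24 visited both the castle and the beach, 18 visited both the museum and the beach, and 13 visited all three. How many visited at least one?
|A∪B∪C| = 67+52+43-16-24-18+13 = 117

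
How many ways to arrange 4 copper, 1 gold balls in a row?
5! / (4! × 1!) = 5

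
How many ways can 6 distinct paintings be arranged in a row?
6! = 720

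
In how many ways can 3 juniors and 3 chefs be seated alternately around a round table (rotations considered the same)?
Fix one of the juniors: (3-1)! ways for the remaining juniors, × 3! ways for the chefs = 2 × 6 = 12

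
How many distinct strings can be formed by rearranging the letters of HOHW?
4! / (2! × 1! × 1!) = 12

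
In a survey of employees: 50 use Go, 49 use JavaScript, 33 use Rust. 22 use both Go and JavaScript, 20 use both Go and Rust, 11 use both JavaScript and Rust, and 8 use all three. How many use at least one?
|A∪B∪C| = 50+49+33-22-20-11+8 = 87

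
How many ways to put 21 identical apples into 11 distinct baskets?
C(21+11-1, 11-1) = C(31, 10) = 44352165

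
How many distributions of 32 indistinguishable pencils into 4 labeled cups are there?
C(32+4-1, 4-1) = C(35, 3) = 6545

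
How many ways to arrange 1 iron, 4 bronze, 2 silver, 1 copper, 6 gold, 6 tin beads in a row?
20! / (1! × 4! × 2! × 1! × 6! × 6!) = 97772875200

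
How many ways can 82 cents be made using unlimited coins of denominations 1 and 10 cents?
Coefficient of x^82 in 1/(1-x^1) · 1/(1-x^10). Use j coins of 10 for j = 0..⌊82/10⌋ = 8, the rest in 1s: 8 + 1 = 9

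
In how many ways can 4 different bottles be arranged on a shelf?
4! = 24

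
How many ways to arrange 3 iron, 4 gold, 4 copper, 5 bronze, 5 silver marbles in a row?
21! / (3! × 4! × 4! × 5! × 5!) = 1026615189600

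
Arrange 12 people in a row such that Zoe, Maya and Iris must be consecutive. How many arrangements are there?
Treat the 3 as one block: (12-3+1)! × 3! = 3628800 × 6 = 21772800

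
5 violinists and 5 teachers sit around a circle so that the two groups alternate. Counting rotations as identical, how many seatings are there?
Fix one of the violinists: (5-1)! ways for the remaining violinists, × 5! ways for the teachers = 24 × 120 = 2880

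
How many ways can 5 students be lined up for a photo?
5! = 120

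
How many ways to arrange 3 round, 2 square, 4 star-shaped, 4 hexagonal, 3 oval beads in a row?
16! / (3! × 2! × 4! × 4! × 3!) = 504504000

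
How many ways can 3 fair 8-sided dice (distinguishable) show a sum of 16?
Coefficient of x^16 in (x + x² + ... + x^8)^3. By inclusion-exclusion on dice exceeding 8: Σ_j (-1)^j C(3,j)·C(16-1-8j, 2) = C(3,0)·C(15,2) - C(3,1)·C(7,2) = 1·105 - 3·21 = 42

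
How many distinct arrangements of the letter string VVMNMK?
6! / (2! × 1! × 1! × 2!) = 180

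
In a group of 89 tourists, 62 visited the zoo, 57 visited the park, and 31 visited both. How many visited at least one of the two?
|A∪B| = |A| + |B| - |A∩B| = 62 + 57 - 31 = 88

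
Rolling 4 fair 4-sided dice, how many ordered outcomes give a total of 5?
Coefficient of x^5 in (x + x² + ... + x^4)^4. By inclusion-exclusion on dice exceeding 4: Σ_j (-1)^j C(4,j)·C(5-1-4j, 3) = C(4,0)·C(4,3) = 1·4 = 4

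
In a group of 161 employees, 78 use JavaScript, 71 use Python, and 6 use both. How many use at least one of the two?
|A∪B| = |A| + |B| - |A∩B| = 78 + 71 - 6 = 143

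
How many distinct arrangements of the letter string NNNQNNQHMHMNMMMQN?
17! / (3! × 7! × 2! × 5!) = 49008960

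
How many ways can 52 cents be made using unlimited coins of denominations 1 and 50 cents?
Coefficient of x^52 in 1/(1-x^1) · 1/(1-x^50). Use j coins of 50 for j = 0..⌊52/50⌋ = 1, the rest in 1s: 1 + 1 = 2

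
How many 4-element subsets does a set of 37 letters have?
C(37,4) = 37!/(4!×33!) = 66045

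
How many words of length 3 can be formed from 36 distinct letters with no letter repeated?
P(36,3) = 36!/(36-3)! = 42840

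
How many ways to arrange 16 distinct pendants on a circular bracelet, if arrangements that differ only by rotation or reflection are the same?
(16-1)!/2 = 1307674368000/2 = 653837184000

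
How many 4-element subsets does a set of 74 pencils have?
C(74,4) = 74!/(4!×70!) = 1150626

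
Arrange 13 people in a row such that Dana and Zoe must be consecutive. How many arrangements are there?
Treat the 2 as one block: (13-2+1)! × 2! = 479001600 × 2 = 958003200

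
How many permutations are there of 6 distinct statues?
6! = 720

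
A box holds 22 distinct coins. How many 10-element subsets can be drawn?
C(22,10) = 22!/(10!×12!) = 646646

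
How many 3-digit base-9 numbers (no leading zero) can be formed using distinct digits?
First digit: 8 choices (nonzero). Then descending: 8 × 8 × 7 = 448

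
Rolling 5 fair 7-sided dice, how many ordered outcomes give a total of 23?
Coefficient of x^23 in (x + x² + ... + x^7)^5. By inclusion-exclusion on dice exceeding 7: Σ_j (-1)^j C(5,j)·C(23-1-7j, 4) = C(5,0)·C(22,4) - C(5,1)·C(15,4) + C(5,2)·C(8,4) = 1·7315 - 5·1365 + 10·70 = 1190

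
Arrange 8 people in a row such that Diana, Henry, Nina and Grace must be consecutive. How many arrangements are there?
Treat the 4 as one block: (8-4+1)! × 4! = 120 × 24 = 2880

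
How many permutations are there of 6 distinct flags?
6! = 720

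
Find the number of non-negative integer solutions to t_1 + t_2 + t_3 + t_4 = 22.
C(22+4-1, 4-1) = C(25, 3) = 2300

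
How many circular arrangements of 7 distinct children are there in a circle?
Circular: fix one position, arrange the rest. (7-1)! = 720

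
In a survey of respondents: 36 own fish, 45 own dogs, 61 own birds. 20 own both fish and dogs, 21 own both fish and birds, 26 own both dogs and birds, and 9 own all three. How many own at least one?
|A∪B∪C| = 36+45+61-20-21-26+9 = 84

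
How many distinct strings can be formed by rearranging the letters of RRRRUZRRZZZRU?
13! / (7! × 4! × 2!) = 25740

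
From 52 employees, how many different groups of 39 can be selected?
C(52,39) = 52!/(39!×13!) = 635013559600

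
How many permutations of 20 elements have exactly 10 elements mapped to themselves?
Choose the 10 fixed points C(20,10) = 184756, derange the rest: !10 = Σ_{j=0}^{10} (-1)^j·10!/j! = 3628800 - 3628800 + 1814400 - 604800 + 151200 - 30240 + 5040 - 720 + 90 - 10 + 1 = 1334961. Product = 184756 × 1334961 = 246642054516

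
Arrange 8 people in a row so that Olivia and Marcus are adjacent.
Treat as block: (8-1)! × 2! = 5040 × 2 = 10080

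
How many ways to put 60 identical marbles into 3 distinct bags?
C(60+3-1, 3-1) = C(62, 2) = 1891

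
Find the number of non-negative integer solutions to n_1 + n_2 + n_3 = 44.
C(44+3-1, 3-1) = C(46, 2) = 1035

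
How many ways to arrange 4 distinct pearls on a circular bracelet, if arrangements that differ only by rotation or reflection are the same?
(4-1)!/2 = 6/2 = 3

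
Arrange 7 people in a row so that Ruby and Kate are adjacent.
Treat as block: (7-1)! × 2! = 720 × 2 = 1440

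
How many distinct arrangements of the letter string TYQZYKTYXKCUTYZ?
15! / (2! × 1! × 1! × 1! × 3! × 4! × 1! × 2!) = 2270268000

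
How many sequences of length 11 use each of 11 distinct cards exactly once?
11! = 39916800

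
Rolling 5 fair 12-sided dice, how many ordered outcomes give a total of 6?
Coefficient of x^6 in (x + x² + ... + x^12)^5. By inclusion-exclusion on dice exceeding 12: Σ_j (-1)^j C(5,j)·C(6-1-12j, 4) = C(5,0)·C(5,4) = 1·5 = 5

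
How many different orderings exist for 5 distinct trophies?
5! = 120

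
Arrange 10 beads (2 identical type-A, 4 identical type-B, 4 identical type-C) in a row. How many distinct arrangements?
10! / (2! × 4! × 4!) = 3150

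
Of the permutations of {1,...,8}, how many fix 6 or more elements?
Exactly j fixed points: C(8,j)·!(8-j); sum over j ≥ 6 (derangement numbers via !m = (m-1)·(!(m-1) + !(m-2)): !0..!2 = 1, 0, 1). Σ_{j=6}^{8} C(8,j)·!(8-j) = C(8,6)·!2 + C(8,7)·!1 + C(8,8)·!0 = 28·1 + 8·0 + 1·1 = 29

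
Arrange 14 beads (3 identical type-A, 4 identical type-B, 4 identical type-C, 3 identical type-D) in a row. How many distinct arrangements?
14! / (3! × 4! × 4! × 3!) = 4204200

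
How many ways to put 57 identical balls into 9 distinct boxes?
C(57+9-1, 9-1) = C(65, 8) = 5047381560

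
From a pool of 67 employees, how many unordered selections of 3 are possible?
C(67,3) = 67!/(3!×64!) = 47905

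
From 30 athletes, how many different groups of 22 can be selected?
C(30,22) = 30!/(22!×8!) = 5852925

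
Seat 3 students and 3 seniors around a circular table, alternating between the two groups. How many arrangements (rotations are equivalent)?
Fix one of the students: (3-1)! ways for the remaining students, × 3! ways for the seniors = 2 × 6 = 12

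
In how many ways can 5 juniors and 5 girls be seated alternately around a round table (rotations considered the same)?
Fix one of the juniors: (5-1)! ways for the remaining juniors, × 5! ways for the girls = 24 × 120 = 2880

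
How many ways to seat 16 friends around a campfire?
Circular: fix one position, arrange the rest. (16-1)! = 1307674368000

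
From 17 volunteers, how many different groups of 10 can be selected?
C(17,10) = 17!/(10!×7!) = 19448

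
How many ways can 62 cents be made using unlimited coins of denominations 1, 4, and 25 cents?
Coefficient of x^62 in 1/(1-x^1) · 1/(1-x^4) · 1/(1-x^25). Case on j = number of 25-cent coins (j = 0..2); remainder r = 62 - 25j is made from {1,4} in ⌊r/4⌋+1 ways. r = 62, 37, 12 → 16 + 10 + 4 = 30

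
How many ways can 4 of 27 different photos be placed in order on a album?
P(27,4) = 27!/(27-4)! = 421200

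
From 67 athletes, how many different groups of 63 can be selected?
C(67,63) = 67!/(63!×4!) = 766480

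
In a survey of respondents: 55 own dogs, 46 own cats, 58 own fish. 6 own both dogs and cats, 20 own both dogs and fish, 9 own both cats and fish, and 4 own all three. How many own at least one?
|A∪B∪C| = 55+46+58-6-20-9+4 = 128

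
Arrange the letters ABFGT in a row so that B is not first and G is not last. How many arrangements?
By inclusion-exclusion: 5! - 2×(5-1)! + (5-2)! = 120 - 48 + 6 = 78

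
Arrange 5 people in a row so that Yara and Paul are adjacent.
Treat as block: (5-1)! × 2! = 24 × 2 = 48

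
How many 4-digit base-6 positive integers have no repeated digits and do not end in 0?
Last digit: 5 nonzero choices. First digit: 4 (nonzero, ≠last). Middle 2: P(4,2) = 12. Total = 240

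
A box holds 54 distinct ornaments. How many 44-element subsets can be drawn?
C(54,44) = 54!/(44!×10!) = 23930713170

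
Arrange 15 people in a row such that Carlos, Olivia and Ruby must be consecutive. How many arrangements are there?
Treat the 3 as one block: (15-3+1)! × 3! = 6227020800 × 6 = 37362124800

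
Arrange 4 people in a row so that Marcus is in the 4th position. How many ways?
Fix one position: (4-1)! = 6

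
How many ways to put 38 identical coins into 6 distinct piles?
C(38+6-1, 6-1) = C(43, 5) = 962598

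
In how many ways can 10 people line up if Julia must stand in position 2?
Fix one position: (10-1)! = 362880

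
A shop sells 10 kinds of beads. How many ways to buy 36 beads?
C(36+10-1, 10-1) = C(45, 9) = 886163135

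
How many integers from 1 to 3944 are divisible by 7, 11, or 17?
⌊3944/7⌋+⌊3944/11⌋+⌊3944/17⌋ - ⌊3944/77⌋-⌊3944/119⌋-⌊3944/187⌋ + ⌊3944/1309⌋ = 563+358+232 - 51-33-21 + 3 = 1051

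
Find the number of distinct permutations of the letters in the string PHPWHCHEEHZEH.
13! / (1! × 2! × 3! × 1! × 1! × 5!) = 4324320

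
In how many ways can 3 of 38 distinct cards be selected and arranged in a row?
P(38,3) = 38!/(38-3)! = 50616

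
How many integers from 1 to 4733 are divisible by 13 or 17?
⌊4733/13⌋ + ⌊4733/17⌋ - ⌊4733/221⌋ = 364 + 278 - 21 = 621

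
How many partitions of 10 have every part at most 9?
Let r_j(i) = number of partitions of i into parts ≤ j, for i = 0..10. r_1(i) = 1 for all i; r_j(i) = r_{j-1}(i) + r_j(i-j). Rows j = 2..9: ≤2: 1 1 2 2 3 3 4 4 5 5 6; ≤3: 1 1 2 3 4 5 7 8 10 12 14; ≤4: 1 1 2 3 5 6 9 11 15 18 23; ≤5: 1 1 2 3 5 7 10 13 18 23 30; ≤6: 1 1 2 3 5 7 11 14 20 26 35; ≤7: 1 1 2 3 5 7 11 15 21 28 38; ≤8: 1 1 2 3 5 7 11 15 22 29 40; ≤9: 1 1 2 3 5 7 11 15 22 30 41. r_9(10) = 41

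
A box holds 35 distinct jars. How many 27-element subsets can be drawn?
C(35,27) = 35!/(27!×8!) = 23535820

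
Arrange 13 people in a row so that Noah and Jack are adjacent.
Treat as block: (13-1)! × 2! = 479001600 × 2 = 958003200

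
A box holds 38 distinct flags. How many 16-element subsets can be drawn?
C(38,16) = 38!/(16!×22!) = 22239974430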